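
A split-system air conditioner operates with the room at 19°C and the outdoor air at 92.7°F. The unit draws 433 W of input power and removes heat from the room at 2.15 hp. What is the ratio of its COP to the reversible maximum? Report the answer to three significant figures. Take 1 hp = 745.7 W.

0.187

Converting, Q̇_C = 2.150 hp = 1603 W, so COP_actual = Q̇_C/Ẇ = 1603/433.0 = 3.703.
In absolute terms T_C = 292.15 K and T_H = 306.87 K, so ΔT = 14.72 K.
COP_Carnot = T_C/ΔT = 292.15/14.72 = 19.84.
η_II = COP_actual/COP_Carnot = 3.703/19.84 = 0.1866.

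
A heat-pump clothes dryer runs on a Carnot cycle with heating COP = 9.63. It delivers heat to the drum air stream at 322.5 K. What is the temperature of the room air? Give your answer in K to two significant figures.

COP_HP = T_H/(T_H − T_C) gives T_H − T_C = T_H/COP.
With T_H = 322.50 K, T_C = 322.50 × (1 − 1/9.63) = 289.01 K.

290 K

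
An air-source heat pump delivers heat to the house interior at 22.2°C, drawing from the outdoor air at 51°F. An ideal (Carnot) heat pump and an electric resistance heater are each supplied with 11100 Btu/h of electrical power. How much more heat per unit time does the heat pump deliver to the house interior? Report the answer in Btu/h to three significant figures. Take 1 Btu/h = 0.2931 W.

In absolute terms T_C = 283.71 K and T_H = 295.35 K, so ΔT = 11.64 K.
COP_Carnot = T_H/ΔT = 295.35/11.64 = 25.36.
The heat pump delivers Q̇_H = COP × Ẇ = 281500 Btu/h; the resistance heater delivers Ẇ = 11100 Btu/h.
Extra = (COP − 1)·Ẇ = 270400 Btu/h.

270000 Btu/h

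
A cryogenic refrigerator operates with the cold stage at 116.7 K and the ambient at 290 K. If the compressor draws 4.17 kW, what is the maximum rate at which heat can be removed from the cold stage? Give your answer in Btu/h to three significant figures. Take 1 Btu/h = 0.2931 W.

9580 Btu/h

The reservoir spacing is ΔT = 290 − 116.7 = 173.3 K.
COP_Carnot = T_C/ΔT = 116.70/173.3 = 0.6734.
Q̇_max = COP_Carnot × Ẇ = 0.6734 × 4.170 kW = 2.808 kW = 9581 Btu/h.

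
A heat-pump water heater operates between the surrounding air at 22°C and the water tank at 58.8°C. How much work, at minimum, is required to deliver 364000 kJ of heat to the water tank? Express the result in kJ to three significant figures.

40400 kJ

In absolute terms T_C = 295.15 K and T_H = 331.95 K, so ΔT = 36.80 K.
The reversible limit is COP_HP = T_H/ΔT = 9.020, so W_min = Q_H/COP = Q_H·ΔT/T_H.
W_min = 364000 × 36.80/331.95 = 40350 kJ.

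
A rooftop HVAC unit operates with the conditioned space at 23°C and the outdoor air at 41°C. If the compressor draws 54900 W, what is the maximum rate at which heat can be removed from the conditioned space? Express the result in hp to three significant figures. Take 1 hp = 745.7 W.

In absolute terms T_C = 296.15 K and T_H = 314.15 K, so ΔT = 18.00 K.
COP_Carnot = T_C/ΔT = 296.15/18.00 = 16.45.
Q̇_max = COP_Carnot × Ẇ = 16.45 × 54900 W = 903300 W = 1211 hp.

1210 hp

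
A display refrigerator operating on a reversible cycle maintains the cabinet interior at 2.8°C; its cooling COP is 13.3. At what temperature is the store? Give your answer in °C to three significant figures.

23.5 °C

COP_R = T_C/(T_H − T_C) gives T_H − T_C = T_C/COP.
With T_C = 275.95 K, T_H = 275.95 × (1 + 1/13.3) = 296.70 K.
Converting, 296.70 K = 23.55°C.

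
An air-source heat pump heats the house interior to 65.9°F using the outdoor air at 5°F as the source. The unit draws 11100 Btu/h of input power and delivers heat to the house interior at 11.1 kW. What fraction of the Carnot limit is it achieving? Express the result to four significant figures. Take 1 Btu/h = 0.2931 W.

Converting, Q̇_H = 11.10 kW = 37870 Btu/h, so COP_actual = Q̇_H/Ẇ = 37870/11100 = 3.412.
In absolute terms T_C = 258.15 K and T_H = 291.98 K, so ΔT = 33.83 K.
COP_Carnot = T_H/ΔT = 291.98/33.83 = 8.630.
η_II = COP_actual/COP_Carnot = 3.412/8.630 = 0.3953.

0.3953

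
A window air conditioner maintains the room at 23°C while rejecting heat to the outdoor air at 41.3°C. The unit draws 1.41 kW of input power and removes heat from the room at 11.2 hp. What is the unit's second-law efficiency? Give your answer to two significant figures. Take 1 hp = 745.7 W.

0.37

Converting, Q̇_C = 11.20 hp = 8.352 kW, so COP_actual = Q̇_C/Ẇ = 8.352/1.410 = 5.923.
In absolute terms T_C = 296.15 K and T_H = 314.45 K, so ΔT = 18.30 K.
COP_Carnot = T_C/ΔT = 296.15/18.30 = 16.18.
η_II = COP_actual/COP_Carnot = 5.923/16.18 = 0.3660.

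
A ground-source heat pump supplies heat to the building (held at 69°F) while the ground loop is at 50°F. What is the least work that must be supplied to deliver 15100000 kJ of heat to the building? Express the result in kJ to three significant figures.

543000 kJ

In absolute terms T_C = 283.15 K and T_H = 293.71 K, so ΔT = 10.56 K.
The reversible limit is COP_HP = T_H/ΔT = 27.82, so W_min = Q_H/COP = Q_H·ΔT/T_H.
W_min = 15100000 × 10.56/293.71 = 542700 kJ.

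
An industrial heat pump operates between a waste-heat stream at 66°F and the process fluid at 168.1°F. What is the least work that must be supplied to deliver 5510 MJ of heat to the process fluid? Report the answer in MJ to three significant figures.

In absolute terms T_C = 292.04 K and T_H = 348.76 K, so ΔT = 56.72 K.
The reversible limit is COP_HP = T_H/ΔT = 6.149, so W_min = Q_H/COP = Q_H·ΔT/T_H.
W_min = 5510 × 56.72/348.76 = 896.1 MJ.

896 MJ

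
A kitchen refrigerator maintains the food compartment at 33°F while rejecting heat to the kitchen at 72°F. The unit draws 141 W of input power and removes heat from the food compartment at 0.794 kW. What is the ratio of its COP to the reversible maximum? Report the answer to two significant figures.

0.45

Converting, Q̇_C = 0.7940 kW = 794.0 W, so COP_actual = Q̇_C/Ẇ = 794.0/141.0 = 5.631.
In absolute terms T_C = 273.71 K and T_H = 295.37 K, so ΔT = 21.67 K.
COP_Carnot = T_C/ΔT = 273.71/21.67 = 12.63.
η_II = COP_actual/COP_Carnot = 5.631/12.63 = 0.4458.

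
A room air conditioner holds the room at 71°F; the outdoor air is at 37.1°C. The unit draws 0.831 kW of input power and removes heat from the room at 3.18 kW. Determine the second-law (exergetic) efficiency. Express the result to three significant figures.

0.200

COP_actual = Q̇_C/Ẇ = 3.180/0.8310 = 3.827.
In absolute terms T_C = 294.82 K and T_H = 310.25 K, so ΔT = 15.43 K.
COP_Carnot = T_C/ΔT = 294.82/15.43 = 19.10.
η_II = COP_actual/COP_Carnot = 3.827/19.10 = 0.2003.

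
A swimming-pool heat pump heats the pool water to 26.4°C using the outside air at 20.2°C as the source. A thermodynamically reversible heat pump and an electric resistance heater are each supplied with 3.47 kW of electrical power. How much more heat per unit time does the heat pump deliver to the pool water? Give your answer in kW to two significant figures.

160 kW

In absolute terms T_C = 293.35 K and T_H = 299.55 K, so ΔT = 6.200 K.
COP_Carnot = T_H/ΔT = 299.55/6.200 = 48.31.
The heat pump delivers Q̇_H = COP × Ẇ = 167.7 kW; the resistance heater delivers Ẇ = 3.470 kW.
Extra = (COP − 1)·Ẇ = 164.2 kW.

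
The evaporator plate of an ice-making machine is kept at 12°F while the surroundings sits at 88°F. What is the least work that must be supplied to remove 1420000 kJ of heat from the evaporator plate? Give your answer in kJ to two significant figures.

In absolute terms T_C = 262.04 K and T_H = 304.26 K, so ΔT = 42.22 K.
The reversible limit is COP_R = T_C/ΔT = 6.206, so W_min = Q_C/COP = Q_C·ΔT/T_C.
W_min = 1420000 × 42.22/262.04 = 228800 kJ.

230000 kJ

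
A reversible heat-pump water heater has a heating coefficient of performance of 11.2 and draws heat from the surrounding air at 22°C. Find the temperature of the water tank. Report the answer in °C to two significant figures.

COP_HP = T_H/(T_H − T_C) rearranges to T_H = COP·T_C/(COP − 1).
With T_C = 295.15 K, T_H = 11.2 × 295.15/10.20 = 324.09 K.
Converting, 324.09 K = 50.94°C.

51 °C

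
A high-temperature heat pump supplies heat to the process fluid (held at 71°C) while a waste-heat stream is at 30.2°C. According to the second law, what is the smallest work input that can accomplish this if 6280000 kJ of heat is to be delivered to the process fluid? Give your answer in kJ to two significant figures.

In absolute terms T_C = 303.35 K and T_H = 344.15 K, so ΔT = 40.80 K.
The reversible limit is COP_HP = T_H/ΔT = 8.435, so W_min = Q_H/COP = Q_H·ΔT/T_H.
W_min = 6280000 × 40.80/344.15 = 744500 kJ.

740000 kJ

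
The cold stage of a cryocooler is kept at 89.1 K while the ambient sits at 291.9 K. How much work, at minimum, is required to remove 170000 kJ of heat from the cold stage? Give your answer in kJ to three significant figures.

387000 kJ

The reservoir spacing is ΔT = 291.9 − 89.1 = 202.8 K.
The reversible limit is COP_R = T_C/ΔT = 0.4393, so W_min = Q_C/COP = Q_C·ΔT/T_C.
W_min = 170000 × 202.8/89.10 = 386900 kJ.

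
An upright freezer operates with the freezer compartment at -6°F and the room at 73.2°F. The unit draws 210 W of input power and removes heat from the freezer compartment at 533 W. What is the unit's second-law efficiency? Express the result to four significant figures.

COP_actual = Q̇_C/Ẇ = 533.0/210.0 = 2.538.
In absolute terms T_C = 252.04 K and T_H = 296.04 K, so ΔT = 44.00 K.
COP_Carnot = T_C/ΔT = 252.04/44.00 = 5.728.
η_II = COP_actual/COP_Carnot = 2.538/5.728 = 0.4431.

0.4431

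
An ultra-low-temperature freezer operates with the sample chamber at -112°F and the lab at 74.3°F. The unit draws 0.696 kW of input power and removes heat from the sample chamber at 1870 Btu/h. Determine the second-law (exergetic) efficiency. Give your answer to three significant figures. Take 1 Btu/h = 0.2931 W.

0.422

Converting, Q̇_C = 1870 Btu/h = 0.5481 kW, so COP_actual = Q̇_C/Ẇ = 0.5481/0.6960 = 0.7875.
In absolute terms T_C = 193.15 K and T_H = 296.65 K, so ΔT = 103.5 K.
COP_Carnot = T_C/ΔT = 193.15/103.5 = 1.866.
η_II = COP_actual/COP_Carnot = 0.7875/1.866 = 0.4220.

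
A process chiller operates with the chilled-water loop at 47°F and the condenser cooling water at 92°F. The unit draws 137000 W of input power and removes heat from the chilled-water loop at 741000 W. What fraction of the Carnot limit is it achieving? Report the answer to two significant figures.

COP_actual = Q̇_C/Ẇ = 741000/137000 = 5.409.
In absolute terms T_C = 281.48 K and T_H = 306.48 K, so ΔT = 25.00 K.
COP_Carnot = T_C/ΔT = 281.48/25.00 = 11.26.
η_II = COP_actual/COP_Carnot = 5.409/11.26 = 0.4804.

0.48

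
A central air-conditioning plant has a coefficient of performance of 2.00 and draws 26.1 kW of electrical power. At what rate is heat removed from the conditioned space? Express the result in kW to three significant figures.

Q̇_C = COP × Ẇ = 2.00 × 26.10 = 52.20 kW.

52.2 kW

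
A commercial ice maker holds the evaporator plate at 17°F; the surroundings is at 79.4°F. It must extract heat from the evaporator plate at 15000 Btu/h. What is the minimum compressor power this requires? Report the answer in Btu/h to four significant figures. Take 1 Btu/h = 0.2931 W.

In absolute terms T_C = 264.82 K and T_H = 299.48 K, so ΔT = 34.67 K.
COP_Carnot = T_C/ΔT = 264.82/34.67 = 7.639.
Ẇ_min = Q̇/COP_Carnot = 15000/7.639 = 1964 Btu/h.

1964 Btu/h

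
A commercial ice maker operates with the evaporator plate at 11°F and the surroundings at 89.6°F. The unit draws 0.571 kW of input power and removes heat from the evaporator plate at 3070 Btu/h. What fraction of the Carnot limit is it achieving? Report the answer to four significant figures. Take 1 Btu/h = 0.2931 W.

0.2632

Converting, Q̇_C = 3070 Btu/h = 0.8998 kW, so COP_actual = Q̇_C/Ẇ = 0.8998/0.5710 = 1.576.
In absolute terms T_C = 261.48 K and T_H = 305.15 K, so ΔT = 43.67 K.
COP_Carnot = T_C/ΔT = 261.48/43.67 = 5.988.
η_II = COP_actual/COP_Carnot = 1.576/5.988 = 0.2632.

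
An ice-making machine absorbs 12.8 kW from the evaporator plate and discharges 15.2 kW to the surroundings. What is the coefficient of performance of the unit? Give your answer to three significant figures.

5.33

The first law gives Q̇_H = Q̇_C + Ẇ, so the three rates are Q̇_C = 12.80, Q̇_H = 15.20, Ẇ = 2.400 kW.
COP_R = Q̇_C/Ẇ = 12.80/2.400 = 5.333.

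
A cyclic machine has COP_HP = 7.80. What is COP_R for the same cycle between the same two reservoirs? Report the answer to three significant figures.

6.80

Since Q_H = Q_C + W for any cycle, COP_R = Q_C/W = Q_H/W − 1.
COP_R = 7.80 − 1 = 6.80.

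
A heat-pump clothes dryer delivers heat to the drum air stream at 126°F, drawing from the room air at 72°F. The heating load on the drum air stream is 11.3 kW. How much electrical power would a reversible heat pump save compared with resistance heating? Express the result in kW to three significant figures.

10.3 kW

In absolute terms T_C = 295.37 K and T_H = 325.37 K, so ΔT = 30.00 K.
COP_Carnot = T_H/ΔT = 325.37/30.00 = 10.85.
Resistance heating needs Ẇ_res = Q̇_H = 11.30 kW; the reversible heat pump needs only Ẇ_hp = Q̇_H/COP = 1.042 kW.
Saving = 11.30 − 1.042 = 10.26 kW.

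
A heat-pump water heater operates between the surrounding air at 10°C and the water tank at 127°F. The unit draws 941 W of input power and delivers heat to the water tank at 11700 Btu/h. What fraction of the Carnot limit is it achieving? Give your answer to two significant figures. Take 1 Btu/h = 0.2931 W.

0.48

Converting, Q̇_H = 11700 Btu/h = 3429 W, so COP_actual = Q̇_H/Ẇ = 3429/941.0 = 3.644.
In absolute terms T_C = 283.15 K and T_H = 325.93 K, so ΔT = 42.78 K.
COP_Carnot = T_H/ΔT = 325.93/42.78 = 7.619.
η_II = COP_actual/COP_Carnot = 3.644/7.619 = 0.4783.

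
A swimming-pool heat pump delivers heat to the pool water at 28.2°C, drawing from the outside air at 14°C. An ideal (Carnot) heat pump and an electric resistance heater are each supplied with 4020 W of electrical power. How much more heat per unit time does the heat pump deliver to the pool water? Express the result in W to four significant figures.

81290 W

In absolute terms T_C = 287.15 K and T_H = 301.35 K, so ΔT = 14.20 K.
COP_Carnot = T_H/ΔT = 301.35/14.20 = 21.22.
The heat pump delivers Q̇_H = COP × Ẇ = 85310 W; the resistance heater delivers Ẇ = 4020 W.
Extra = (COP − 1)·Ẇ = 81290 W.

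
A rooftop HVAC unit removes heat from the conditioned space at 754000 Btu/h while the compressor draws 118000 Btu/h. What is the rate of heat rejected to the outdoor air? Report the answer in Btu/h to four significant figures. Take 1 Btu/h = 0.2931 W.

872000 Btu/h

For a cyclic device the first law requires Q̇_H = Q̇_C + Ẇ.
Q̇_H = Q̇_C + Ẇ = 872000 Btu/h.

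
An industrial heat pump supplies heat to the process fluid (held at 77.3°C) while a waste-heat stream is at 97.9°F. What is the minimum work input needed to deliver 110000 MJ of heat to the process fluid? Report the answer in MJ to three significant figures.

12800 MJ

In absolute terms T_C = 309.76 K and T_H = 350.45 K, so ΔT = 40.69 K.
The reversible limit is COP_HP = T_H/ΔT = 8.613, so W_min = Q_H/COP = Q_H·ΔT/T_H.
W_min = 110000 × 40.69/350.45 = 12770 MJ.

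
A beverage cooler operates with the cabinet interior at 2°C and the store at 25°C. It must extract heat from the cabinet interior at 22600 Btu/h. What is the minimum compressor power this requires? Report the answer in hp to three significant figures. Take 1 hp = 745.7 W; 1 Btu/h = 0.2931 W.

0.743 hp

In absolute terms T_C = 275.15 K and T_H = 298.15 K, so ΔT = 23.00 K.
COP_Carnot = T_C/ΔT = 275.15/23.00 = 11.96.
Ẇ_min = Q̇/COP_Carnot = 22600/11.96 = 1889 Btu/h = 0.7425 hp.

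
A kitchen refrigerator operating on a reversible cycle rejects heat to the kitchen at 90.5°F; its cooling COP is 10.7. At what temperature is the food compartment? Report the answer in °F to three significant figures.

43.5 °F

For a Carnot refrigerator COP_R = T_C/(T_H − T_C), so T_C = COP·T_H/(1 + COP).
With T_H = 305.65 K, T_C = 10.7 × 305.65/11.70 = 279.53 K.
Converting, 279.53 K = 43.48°F.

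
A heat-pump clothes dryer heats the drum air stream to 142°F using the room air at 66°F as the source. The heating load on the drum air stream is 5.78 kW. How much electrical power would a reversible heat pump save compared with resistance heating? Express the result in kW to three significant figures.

5.05 kW

In absolute terms T_C = 292.04 K and T_H = 334.26 K, so ΔT = 42.22 K.
COP_Carnot = T_H/ΔT = 334.26/42.22 = 7.917.
Resistance heating needs Ẇ_res = Q̇_H = 5.780 kW; the reversible heat pump needs only Ẇ_hp = Q̇_H/COP = 0.7301 kW.
Saving = 5.780 − 0.7301 = 5.050 kW.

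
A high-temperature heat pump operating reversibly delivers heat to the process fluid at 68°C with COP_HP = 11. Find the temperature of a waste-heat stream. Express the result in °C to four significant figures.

36.99 °C

COP_HP = T_H/(T_H − T_C) gives T_H − T_C = T_H/COP.
With T_H = 341.15 K, T_C = 341.15 × (1 − 1/11) = 310.14 K.
Converting, 310.14 K = 36.99°C.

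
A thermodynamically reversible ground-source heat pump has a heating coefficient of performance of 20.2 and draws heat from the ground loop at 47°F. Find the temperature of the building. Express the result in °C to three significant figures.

COP_HP = T_H/(T_H − T_C) rearranges to T_H = COP·T_C/(COP − 1).
With T_C = 281.48 K, T_H = 20.2 × 281.48/19.20 = 296.14 K.
Converting, 296.14 K = 22.99°C.

23.0 °C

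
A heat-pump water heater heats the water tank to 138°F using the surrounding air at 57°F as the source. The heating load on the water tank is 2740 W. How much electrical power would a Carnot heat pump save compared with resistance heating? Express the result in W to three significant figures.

2370 W

In absolute terms T_C = 287.04 K and T_H = 332.04 K, so ΔT = 45.00 K.
COP_Carnot = T_H/ΔT = 332.04/45.00 = 7.379.
Resistance heating needs Ẇ_res = Q̇_H = 2740 W; the reversible heat pump needs only Ẇ_hp = Q̇_H/COP = 371.3 W.
Saving = 2740 − 371.3 = 2369 W.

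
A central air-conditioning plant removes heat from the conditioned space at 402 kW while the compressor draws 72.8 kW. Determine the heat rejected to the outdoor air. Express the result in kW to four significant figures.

For a cyclic device the first law requires Q̇_H = Q̇_C + Ẇ.
Q̇_H = Q̇_C + Ẇ = 474.8 kW.

474.8 kW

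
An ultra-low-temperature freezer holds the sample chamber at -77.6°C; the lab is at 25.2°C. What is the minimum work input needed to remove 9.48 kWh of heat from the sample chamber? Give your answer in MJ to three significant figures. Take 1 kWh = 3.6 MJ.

In absolute terms T_C = 195.55 K and T_H = 298.35 K, so ΔT = 102.8 K.
The reversible limit is COP_R = T_C/ΔT = 1.902, so W_min = Q_C/COP = Q_C·ΔT/T_C.
W_min = 9.480 × 102.8/195.55 = 4.984 kWh = 17.94 MJ.

17.9 MJ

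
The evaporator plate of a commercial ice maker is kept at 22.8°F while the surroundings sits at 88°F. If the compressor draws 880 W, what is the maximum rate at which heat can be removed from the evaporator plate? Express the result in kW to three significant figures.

In absolute terms T_C = 268.04 K and T_H = 304.26 K, so ΔT = 36.22 K.
COP_Carnot = T_C/ΔT = 268.04/36.22 = 7.400.
Q̇_max = COP_Carnot × Ẇ = 7.400 × 880.0 W = 6512 W = 6.512 kW.

6.51 kW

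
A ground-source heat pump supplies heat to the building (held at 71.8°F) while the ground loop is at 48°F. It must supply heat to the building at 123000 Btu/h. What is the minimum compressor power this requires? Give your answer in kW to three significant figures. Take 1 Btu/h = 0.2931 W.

1.61 kW

In absolute terms T_C = 282.04 K and T_H = 295.26 K, so ΔT = 13.22 K.
COP_Carnot = T_H/ΔT = 295.26/13.22 = 22.33.
Ẇ_min = Q̇/COP_Carnot = 123000/22.33 = 5508 Btu/h = 1.614 kW.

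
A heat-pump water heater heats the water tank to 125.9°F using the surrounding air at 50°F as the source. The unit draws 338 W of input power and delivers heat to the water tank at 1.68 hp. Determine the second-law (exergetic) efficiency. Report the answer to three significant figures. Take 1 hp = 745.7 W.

Converting, Q̇_H = 1.680 hp = 1253 W, so COP_actual = Q̇_H/Ẇ = 1253/338.0 = 3.706.
In absolute terms T_C = 283.15 K and T_H = 325.32 K, so ΔT = 42.17 K.
COP_Carnot = T_H/ΔT = 325.32/42.17 = 7.715.
η_II = COP_actual/COP_Carnot = 3.706/7.715 = 0.4804.

0.480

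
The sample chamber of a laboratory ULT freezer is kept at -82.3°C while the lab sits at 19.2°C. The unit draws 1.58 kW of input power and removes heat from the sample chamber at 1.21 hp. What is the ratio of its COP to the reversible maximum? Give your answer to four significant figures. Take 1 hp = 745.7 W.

0.3037

Converting, Q̇_C = 1.210 hp = 0.9023 kW, so COP_actual = Q̇_C/Ẇ = 0.9023/1.580 = 0.5711.
In absolute terms T_C = 190.85 K and T_H = 292.35 K, so ΔT = 101.5 K.
COP_Carnot = T_C/ΔT = 190.85/101.5 = 1.880.
η_II = COP_actual/COP_Carnot = 0.5711/1.880 = 0.3037.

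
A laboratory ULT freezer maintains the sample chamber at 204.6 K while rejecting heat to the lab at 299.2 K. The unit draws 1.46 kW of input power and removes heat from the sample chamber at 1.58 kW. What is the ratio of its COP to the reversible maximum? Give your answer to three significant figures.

COP_actual = Q̇_C/Ẇ = 1.580/1.460 = 1.082.
The reservoir spacing is ΔT = 299.2 − 204.6 = 94.60 K.
COP_Carnot = T_C/ΔT = 204.60/94.60 = 2.163.
η_II = COP_actual/COP_Carnot = 1.082/2.163 = 0.5004.

0.500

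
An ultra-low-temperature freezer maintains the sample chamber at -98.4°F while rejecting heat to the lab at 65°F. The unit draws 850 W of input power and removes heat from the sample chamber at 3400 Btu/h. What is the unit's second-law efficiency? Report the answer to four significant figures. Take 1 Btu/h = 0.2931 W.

0.5303

Converting, Q̇_C = 3400 Btu/h = 996.5 W, so COP_actual = Q̇_C/Ẇ = 996.5/850.0 = 1.172.
In absolute terms T_C = 200.71 K and T_H = 291.48 K, so ΔT = 90.78 K.
COP_Carnot = T_C/ΔT = 200.71/90.78 = 2.211.
η_II = COP_actual/COP_Carnot = 1.172/2.211 = 0.5303.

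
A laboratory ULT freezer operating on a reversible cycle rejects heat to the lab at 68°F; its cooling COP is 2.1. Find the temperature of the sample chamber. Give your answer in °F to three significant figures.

For a Carnot refrigerator COP_R = T_C/(T_H − T_C), so T_C = COP·T_H/(1 + COP).
With T_H = 293.15 K, T_C = 2.1 × 293.15/3.100 = 198.59 K.
Converting, 198.59 K = -102.22°F.

-102 °F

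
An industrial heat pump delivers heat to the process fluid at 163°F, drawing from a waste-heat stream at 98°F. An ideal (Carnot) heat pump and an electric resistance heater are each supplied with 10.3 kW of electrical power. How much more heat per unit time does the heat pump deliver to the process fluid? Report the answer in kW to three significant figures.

88.4 kW

In absolute terms T_C = 309.82 K and T_H = 345.93 K, so ΔT = 36.11 K.
COP_Carnot = T_H/ΔT = 345.93/36.11 = 9.580.
The heat pump delivers Q̇_H = COP × Ẇ = 98.67 kW; the resistance heater delivers Ẇ = 10.30 kW.
Extra = (COP − 1)·Ẇ = 88.37 kW.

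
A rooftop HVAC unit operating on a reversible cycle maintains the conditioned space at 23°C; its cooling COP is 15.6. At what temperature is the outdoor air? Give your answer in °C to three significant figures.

COP_R = T_C/(T_H − T_C) gives T_H − T_C = T_C/COP.
With T_C = 296.15 K, T_H = 296.15 × (1 + 1/15.6) = 315.13 K.
Converting, 315.13 K = 41.98°C.

42.0 °C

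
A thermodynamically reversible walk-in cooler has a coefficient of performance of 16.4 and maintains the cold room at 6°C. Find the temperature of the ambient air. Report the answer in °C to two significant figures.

23 °C

COP_R = T_C/(T_H − T_C) gives T_H − T_C = T_C/COP.
With T_C = 279.15 K, T_H = 279.15 × (1 + 1/16.4) = 296.17 K.
Converting, 296.17 K = 23.02°C.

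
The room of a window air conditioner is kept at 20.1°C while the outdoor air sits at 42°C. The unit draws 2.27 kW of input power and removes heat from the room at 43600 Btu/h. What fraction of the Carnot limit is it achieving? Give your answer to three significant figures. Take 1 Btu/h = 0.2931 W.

Converting, Q̇_C = 43600 Btu/h = 12.78 kW, so COP_actual = Q̇_C/Ẇ = 12.78/2.270 = 5.630.
In absolute terms T_C = 293.25 K and T_H = 315.15 K, so ΔT = 21.90 K.
COP_Carnot = T_C/ΔT = 293.25/21.90 = 13.39.
η_II = COP_actual/COP_Carnot = 5.630/13.39 = 0.4204.

0.420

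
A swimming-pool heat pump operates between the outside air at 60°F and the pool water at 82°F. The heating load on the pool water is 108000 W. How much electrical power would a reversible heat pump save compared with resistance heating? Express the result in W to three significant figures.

104000 W

In absolute terms T_C = 288.71 K and T_H = 300.93 K, so ΔT = 12.22 K.
COP_Carnot = T_H/ΔT = 300.93/12.22 = 24.62.
Resistance heating needs Ẇ_res = Q̇_H = 108000 W; the reversible heat pump needs only Ẇ_hp = Q̇_H/COP = 4386 W.
Saving = 108000 − 4386 = 103600 W.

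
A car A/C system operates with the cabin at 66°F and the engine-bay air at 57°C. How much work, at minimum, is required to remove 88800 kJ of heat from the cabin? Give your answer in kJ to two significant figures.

In absolute terms T_C = 292.04 K and T_H = 330.15 K, so ΔT = 38.11 K.
The reversible limit is COP_R = T_C/ΔT = 7.663, so W_min = Q_C/COP = Q_C·ΔT/T_C.
W_min = 88800 × 38.11/292.04 = 11590 kJ.

12000 kJ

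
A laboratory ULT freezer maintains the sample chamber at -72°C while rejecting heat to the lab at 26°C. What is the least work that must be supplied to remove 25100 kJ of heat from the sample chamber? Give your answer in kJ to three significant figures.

12200 kJ

In absolute terms T_C = 201.15 K and T_H = 299.15 K, so ΔT = 98.00 K.
The reversible limit is COP_R = T_C/ΔT = 2.053, so W_min = Q_C/COP = Q_C·ΔT/T_C.
W_min = 25100 × 98.00/201.15 = 12230 kJ.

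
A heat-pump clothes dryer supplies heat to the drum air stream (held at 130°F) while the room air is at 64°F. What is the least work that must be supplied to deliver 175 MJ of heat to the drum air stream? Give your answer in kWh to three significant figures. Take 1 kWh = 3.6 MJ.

5.44 kWh

In absolute terms T_C = 290.93 K and T_H = 327.59 K, so ΔT = 36.67 K.
The reversible limit is COP_HP = T_H/ΔT = 8.934, so W_min = Q_H/COP = Q_H·ΔT/T_H.
W_min = 175.0 × 36.67/327.59 = 19.59 MJ = 5.441 kWh.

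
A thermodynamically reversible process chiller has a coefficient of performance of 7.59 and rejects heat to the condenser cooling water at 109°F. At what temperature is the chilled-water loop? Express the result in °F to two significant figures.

43 °F

For a Carnot refrigerator COP_R = T_C/(T_H − T_C), so T_C = COP·T_H/(1 + COP).
With T_H = 315.93 K, T_C = 7.59 × 315.93/8.590 = 279.15 K.
Converting, 279.15 K = 42.80°F.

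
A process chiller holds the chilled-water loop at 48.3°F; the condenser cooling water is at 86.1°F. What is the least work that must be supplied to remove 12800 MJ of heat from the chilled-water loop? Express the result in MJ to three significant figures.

952 MJ

In absolute terms T_C = 282.21 K and T_H = 303.21 K, so ΔT = 21.00 K.
The reversible limit is COP_R = T_C/ΔT = 13.44, so W_min = Q_C/COP = Q_C·ΔT/T_C.
W_min = 12800 × 21.00/282.21 = 952.5 MJ.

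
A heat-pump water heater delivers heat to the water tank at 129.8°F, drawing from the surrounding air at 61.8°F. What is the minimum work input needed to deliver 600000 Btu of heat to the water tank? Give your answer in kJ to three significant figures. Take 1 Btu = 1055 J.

In absolute terms T_C = 289.71 K and T_H = 327.48 K, so ΔT = 37.78 K.
The reversible limit is COP_HP = T_H/ΔT = 8.669, so W_min = Q_H/COP = Q_H·ΔT/T_H.
W_min = 600000 × 37.78/327.48 = 69210 Btu = 73020 kJ.

73000 kJ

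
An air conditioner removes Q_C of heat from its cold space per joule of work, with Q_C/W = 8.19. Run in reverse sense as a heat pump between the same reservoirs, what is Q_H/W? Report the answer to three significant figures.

9.19

The first law on one cycle gives Q_H = Q_C + W, so Q_H/W = Q_C/W + 1.
COP_HP = COP_R + 1 = 8.19 + 1 = 9.19.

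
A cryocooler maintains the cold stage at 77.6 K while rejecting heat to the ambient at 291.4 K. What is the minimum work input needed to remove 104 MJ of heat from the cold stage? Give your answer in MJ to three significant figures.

287 MJ

The reservoir spacing is ΔT = 291.4 − 77.6 = 213.8 K.
The reversible limit is COP_R = T_C/ΔT = 0.3630, so W_min = Q_C/COP = Q_C·ΔT/T_C.
W_min = 104.0 × 213.8/77.60 = 286.5 MJ.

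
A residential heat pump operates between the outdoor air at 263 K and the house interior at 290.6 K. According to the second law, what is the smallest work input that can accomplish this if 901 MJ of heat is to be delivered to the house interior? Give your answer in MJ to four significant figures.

85.57 MJ

The reservoir spacing is ΔT = 290.6 − 263 = 27.60 K.
The reversible limit is COP_HP = T_H/ΔT = 10.53, so W_min = Q_H/COP = Q_H·ΔT/T_H.
W_min = 901.0 × 27.60/290.60 = 85.57 MJ.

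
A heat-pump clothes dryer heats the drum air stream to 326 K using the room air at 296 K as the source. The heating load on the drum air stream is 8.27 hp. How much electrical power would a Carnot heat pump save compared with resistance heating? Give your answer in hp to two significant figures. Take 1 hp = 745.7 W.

7.5 hp

The reservoir spacing is ΔT = 326 − 296 = 30.00 K.
COP_Carnot = T_H/ΔT = 326.00/30.00 = 10.87.
Resistance heating needs Ẇ_res = Q̇_H = 8.270 hp; the reversible heat pump needs only Ẇ_hp = Q̇_H/COP = 0.7610 hp.
Saving = 8.270 − 0.7610 = 7.509 hp.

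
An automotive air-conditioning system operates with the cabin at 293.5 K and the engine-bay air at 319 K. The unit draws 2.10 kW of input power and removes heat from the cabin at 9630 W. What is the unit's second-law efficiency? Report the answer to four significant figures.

0.3984

Converting, Q̇_C = 9630 W = 9.630 kW, so COP_actual = Q̇_C/Ẇ = 9.630/2.100 = 4.586.
The reservoir spacing is ΔT = 319 − 293.5 = 25.50 K.
COP_Carnot = T_C/ΔT = 293.50/25.50 = 11.51.
η_II = COP_actual/COP_Carnot = 4.586/11.51 = 0.3984.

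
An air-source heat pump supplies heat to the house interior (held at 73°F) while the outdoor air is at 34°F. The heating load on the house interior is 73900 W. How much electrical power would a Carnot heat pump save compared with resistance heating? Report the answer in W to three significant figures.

In absolute terms T_C = 274.26 K and T_H = 295.93 K, so ΔT = 21.67 K.
COP_Carnot = T_H/ΔT = 295.93/21.67 = 13.66.
Resistance heating needs Ẇ_res = Q̇_H = 73900 W; the reversible heat pump needs only Ẇ_hp = Q̇_H/COP = 5411 W.
Saving = 73900 − 5411 = 68490 W.

68500 W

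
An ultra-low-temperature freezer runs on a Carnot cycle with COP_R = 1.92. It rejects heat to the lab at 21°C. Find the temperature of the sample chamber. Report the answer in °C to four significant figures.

For a Carnot refrigerator COP_R = T_C/(T_H − T_C), so T_C = COP·T_H/(1 + COP).
With T_H = 294.15 K, T_C = 1.92 × 294.15/2.920 = 193.41 K.
Converting, 193.41 K = -79.74°C.

-79.74 °C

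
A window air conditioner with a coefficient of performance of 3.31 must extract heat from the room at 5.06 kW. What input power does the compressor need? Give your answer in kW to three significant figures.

1.53 kW

Ẇ = Q̇_C/COP = 5.060/3.31 = 1.529 kW.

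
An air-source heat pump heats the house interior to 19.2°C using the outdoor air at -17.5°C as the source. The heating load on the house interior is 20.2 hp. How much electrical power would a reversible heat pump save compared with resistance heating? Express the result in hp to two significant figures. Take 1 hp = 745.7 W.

18 hp

In absolute terms T_C = 255.65 K and T_H = 292.35 K, so ΔT = 36.70 K.
COP_Carnot = T_H/ΔT = 292.35/36.70 = 7.966.
Resistance heating needs Ẇ_res = Q̇_H = 20.20 hp; the reversible heat pump needs only Ẇ_hp = Q̇_H/COP = 2.536 hp.
Saving = 20.20 − 2.536 = 17.66 hp.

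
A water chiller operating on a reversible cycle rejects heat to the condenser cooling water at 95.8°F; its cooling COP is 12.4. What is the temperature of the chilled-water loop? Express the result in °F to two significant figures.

54 °F

For a Carnot refrigerator COP_R = T_C/(T_H − T_C), so T_C = COP·T_H/(1 + COP).
With T_H = 308.59 K, T_C = 12.4 × 308.59/13.40 = 285.57 K.
Converting, 285.57 K = 54.35°F.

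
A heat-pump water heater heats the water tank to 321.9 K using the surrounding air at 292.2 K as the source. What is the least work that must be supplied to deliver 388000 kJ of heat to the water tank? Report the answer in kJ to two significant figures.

36000 kJ

The reservoir spacing is ΔT = 321.9 − 292.2 = 29.70 K.
The reversible limit is COP_HP = T_H/ΔT = 10.84, so W_min = Q_H/COP = Q_H·ΔT/T_H.
W_min = 388000 × 29.70/321.90 = 35800 kJ.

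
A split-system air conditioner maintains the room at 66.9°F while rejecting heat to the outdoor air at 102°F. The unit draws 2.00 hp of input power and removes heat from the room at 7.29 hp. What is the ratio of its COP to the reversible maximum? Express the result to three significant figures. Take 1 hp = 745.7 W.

COP_actual = Q̇_C/Ẇ = 7.290/2.000 = 3.645.
In absolute terms T_C = 292.54 K and T_H = 312.04 K, so ΔT = 19.50 K.
COP_Carnot = T_C/ΔT = 292.54/19.50 = 15.00.
η_II = COP_actual/COP_Carnot = 3.645/15.00 = 0.2430.

0.243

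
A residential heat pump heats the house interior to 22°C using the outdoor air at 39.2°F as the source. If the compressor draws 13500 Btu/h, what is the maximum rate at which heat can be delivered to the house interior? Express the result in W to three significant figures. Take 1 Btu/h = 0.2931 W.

In absolute terms T_C = 277.15 K and T_H = 295.15 K, so ΔT = 18.00 K.
COP_Carnot = T_H/ΔT = 295.15/18.00 = 16.40.
Q̇_max = COP_Carnot × Ẇ = 16.40 × 13500 Btu/h = 221400 Btu/h = 64880 W.

64900 W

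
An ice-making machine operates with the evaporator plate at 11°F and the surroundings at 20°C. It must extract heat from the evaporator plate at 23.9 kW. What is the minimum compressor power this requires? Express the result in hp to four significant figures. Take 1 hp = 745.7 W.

3.881 hp

In absolute terms T_C = 261.48 K and T_H = 293.15 K, so ΔT = 31.67 K.
COP_Carnot = T_C/ΔT = 261.48/31.67 = 8.257.
Ẇ_min = Q̇/COP_Carnot = 23.90/8.257 = 2.894 kW = 3.881 hp.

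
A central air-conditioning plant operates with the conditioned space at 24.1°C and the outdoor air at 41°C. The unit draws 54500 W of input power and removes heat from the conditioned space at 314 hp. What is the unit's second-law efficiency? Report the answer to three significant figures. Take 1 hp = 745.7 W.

0.244

Converting, Q̇_C = 314.0 hp = 234100 W, so COP_actual = Q̇_C/Ẇ = 234100/54500 = 4.296.
In absolute terms T_C = 297.25 K and T_H = 314.15 K, so ΔT = 16.90 K.
COP_Carnot = T_C/ΔT = 297.25/16.90 = 17.59.
η_II = COP_actual/COP_Carnot = 4.296/17.59 = 0.2443.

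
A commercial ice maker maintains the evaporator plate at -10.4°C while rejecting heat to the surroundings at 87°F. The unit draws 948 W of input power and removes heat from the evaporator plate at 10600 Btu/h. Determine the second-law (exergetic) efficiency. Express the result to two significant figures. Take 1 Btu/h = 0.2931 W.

Converting, Q̇_C = 10600 Btu/h = 3107 W, so COP_actual = Q̇_C/Ẇ = 3107/948.0 = 3.277.
In absolute terms T_C = 262.75 K and T_H = 303.71 K, so ΔT = 40.96 K.
COP_Carnot = T_C/ΔT = 262.75/40.96 = 6.415.
η_II = COP_actual/COP_Carnot = 3.277/6.415 = 0.5108.

0.51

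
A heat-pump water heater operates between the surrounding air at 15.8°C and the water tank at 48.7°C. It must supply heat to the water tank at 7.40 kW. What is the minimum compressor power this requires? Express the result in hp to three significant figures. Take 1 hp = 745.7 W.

In absolute terms T_C = 288.95 K and T_H = 321.85 K, so ΔT = 32.90 K.
COP_Carnot = T_H/ΔT = 321.85/32.90 = 9.783.
Ẇ_min = Q̇/COP_Carnot = 7.400/9.783 = 0.7564 kW = 1.014 hp.

1.01 hp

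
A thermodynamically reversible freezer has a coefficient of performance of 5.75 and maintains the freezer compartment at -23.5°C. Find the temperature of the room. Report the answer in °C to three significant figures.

19.9 °C

COP_R = T_C/(T_H − T_C) gives T_H − T_C = T_C/COP.
With T_C = 249.65 K, T_H = 249.65 × (1 + 1/5.75) = 293.07 K.
Converting, 293.07 K = 19.92°C.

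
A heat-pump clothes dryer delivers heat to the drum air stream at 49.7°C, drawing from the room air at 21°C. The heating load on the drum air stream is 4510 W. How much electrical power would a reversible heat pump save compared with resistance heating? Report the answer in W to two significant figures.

4100 W

In absolute terms T_C = 294.15 K and T_H = 322.85 K, so ΔT = 28.70 K.
COP_Carnot = T_H/ΔT = 322.85/28.70 = 11.25.
Resistance heating needs Ẇ_res = Q̇_H = 4510 W; the reversible heat pump needs only Ẇ_hp = Q̇_H/COP = 400.9 W.
Saving = 4510 − 400.9 = 4109 W.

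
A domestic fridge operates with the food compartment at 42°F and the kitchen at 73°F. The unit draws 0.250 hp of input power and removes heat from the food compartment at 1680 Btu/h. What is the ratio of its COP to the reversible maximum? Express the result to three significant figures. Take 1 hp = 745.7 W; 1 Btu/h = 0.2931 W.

0.163

Converting, Q̇_C = 1680 Btu/h = 0.6603 hp, so COP_actual = Q̇_C/Ẇ = 0.6603/0.2500 = 2.641.
In absolute terms T_C = 278.71 K and T_H = 295.93 K, so ΔT = 17.22 K.
COP_Carnot = T_C/ΔT = 278.71/17.22 = 16.18.
η_II = COP_actual/COP_Carnot = 2.641/16.18 = 0.1632.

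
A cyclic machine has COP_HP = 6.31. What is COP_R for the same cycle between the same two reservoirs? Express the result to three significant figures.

5.31

Since Q_H = Q_C + W for any cycle, COP_R = Q_C/W = Q_H/W − 1.
COP_R = 6.31 − 1 = 5.31.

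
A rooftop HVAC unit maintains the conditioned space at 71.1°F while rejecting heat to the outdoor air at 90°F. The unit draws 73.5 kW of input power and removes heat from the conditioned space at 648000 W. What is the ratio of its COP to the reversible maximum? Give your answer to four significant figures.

0.3139

Converting, Q̇_C = 648000 W = 648.0 kW, so COP_actual = Q̇_C/Ẇ = 648.0/73.50 = 8.816.
In absolute terms T_C = 294.87 K and T_H = 305.37 K, so ΔT = 10.50 K.
COP_Carnot = T_C/ΔT = 294.87/10.50 = 28.08.
η_II = COP_actual/COP_Carnot = 8.816/28.08 = 0.3139.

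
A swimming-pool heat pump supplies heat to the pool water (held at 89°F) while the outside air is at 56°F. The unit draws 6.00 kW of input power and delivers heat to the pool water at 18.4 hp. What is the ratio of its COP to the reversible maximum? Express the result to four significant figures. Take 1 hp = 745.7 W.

0.1375

Converting, Q̇_H = 18.40 hp = 13.72 kW, so COP_actual = Q̇_H/Ẇ = 13.72/6.000 = 2.287.
In absolute terms T_C = 286.48 K and T_H = 304.82 K, so ΔT = 18.33 K.
COP_Carnot = T_H/ΔT = 304.82/18.33 = 16.63.
η_II = COP_actual/COP_Carnot = 2.287/16.63 = 0.1375.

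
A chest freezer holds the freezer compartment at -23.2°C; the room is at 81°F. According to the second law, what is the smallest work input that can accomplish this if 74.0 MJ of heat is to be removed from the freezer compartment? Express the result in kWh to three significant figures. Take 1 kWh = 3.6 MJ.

4.15 kWh

In absolute terms T_C = 249.95 K and T_H = 300.37 K, so ΔT = 50.42 K.
The reversible limit is COP_R = T_C/ΔT = 4.957, so W_min = Q_C/COP = Q_C·ΔT/T_C.
W_min = 74.00 × 50.42/249.95 = 14.93 MJ = 4.147 kWh.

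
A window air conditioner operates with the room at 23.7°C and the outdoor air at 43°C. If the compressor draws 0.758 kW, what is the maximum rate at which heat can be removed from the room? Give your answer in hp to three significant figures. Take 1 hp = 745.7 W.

15.6 hp

In absolute terms T_C = 296.85 K and T_H = 316.15 K, so ΔT = 19.30 K.
COP_Carnot = T_C/ΔT = 296.85/19.30 = 15.38.
Q̇_max = COP_Carnot × Ẇ = 15.38 × 0.7580 kW = 11.66 kW = 15.63 hp.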